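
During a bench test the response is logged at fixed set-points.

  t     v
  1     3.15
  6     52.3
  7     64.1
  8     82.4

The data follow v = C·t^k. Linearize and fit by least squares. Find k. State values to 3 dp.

k = 1.562

Let Y = ln v. Fitting Y = k·ln t + ln C by least squares:
Sums: Σln t = 5.8171, Σ(ln t)² = 11.3210, Σln v = 13.6764, Σln t·ln v = 24.3595.
Normal system: [[11.3210, 5.8171]; [5.8171, 4]]·[k, ln C]ᵀ = [24.3595, 13.6764]ᵀ.
Solving (det = 11.4454): k = 1.56225, ln C = 1.14716.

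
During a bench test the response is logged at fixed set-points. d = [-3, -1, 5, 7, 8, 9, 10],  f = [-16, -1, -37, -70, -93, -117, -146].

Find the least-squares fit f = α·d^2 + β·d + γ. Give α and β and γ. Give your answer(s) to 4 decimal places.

α = -1.4952, β = 0.4289, γ = -0.4404

The normal system AᵀA·[α, β, γ]ᵀ = Aᵀf is [[23765, 2681, 329]; [2681, 329, 35]; [329, 35, 7]]·[α, β, γ]ᵀ = [-34529, -3883, -480]ᵀ.
Inverting the 3×3 Gram matrix, [α, β, γ]ᵀ = [-3131/2094, 6287/14658, -1076/2443]ᵀ.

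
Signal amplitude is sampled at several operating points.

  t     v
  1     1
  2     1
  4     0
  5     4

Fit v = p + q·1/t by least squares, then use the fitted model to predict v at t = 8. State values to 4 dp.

v̂ = 2.0638

The normal equations are: 4·p + (39/20)·q = 6;  (39/20)·p + (541/400)·q = 23/10.
(Σ1 = 4, Σ1/t = 39/20, Σ1/t·1/t = 541/400, Σv = 6, Σ1/t·v = 23/10.)
Eliminating q: (541/400)·(row 1) − (39/20)·(row 2) gives (643/400)·p = (541/400)·6 − (39/20)·(23/10) = 363/100, so p = 1452/643.
Then q = ((23/10) − (39/20)·(1452/643))/(541/400) = -1000/643.
At t = 8: v̂ = (1452/643)·(1) + (-1000/643)·(1/8) = 1327/643.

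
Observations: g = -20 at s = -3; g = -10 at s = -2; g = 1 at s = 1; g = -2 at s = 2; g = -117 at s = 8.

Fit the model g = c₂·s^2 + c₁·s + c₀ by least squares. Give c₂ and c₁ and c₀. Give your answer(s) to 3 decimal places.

c₂ = -2.051, c₁ = 1.517, c₀ = 2.212

Setting ∂/∂c₂ … = 0 gives: 4210·c₂ + 486·c₁ + 82·c₀ = -7715;  486·c₂ + 82·c₁ + 6·c₀ = -859;  82·c₂ + 6·c₁ + 5·c₀ = -148.
Solving the 3×3 system (Gaussian elimination) gives c₂ = -9663/4712, c₁ = 6395/4216, c₀ = 22145/10013.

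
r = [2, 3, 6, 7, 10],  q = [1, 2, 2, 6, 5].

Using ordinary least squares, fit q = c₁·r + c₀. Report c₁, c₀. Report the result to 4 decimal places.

c₁ = 0.5437, c₀ = 0.1553

The normal equations are: 198·c₁ + 28·c₀ = 112;  28·c₁ + 5·c₀ = 16.
Determinant 198·5 − 28² = 206.
c₁ = (112·5 − 28·16)/206 = 56/103; c₀ = (198·16 − 28·112)/206 = 16/103.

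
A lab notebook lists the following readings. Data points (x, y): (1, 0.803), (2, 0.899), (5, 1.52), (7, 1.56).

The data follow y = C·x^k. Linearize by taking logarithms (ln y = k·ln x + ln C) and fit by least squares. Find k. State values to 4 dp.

Taking logs, ln y = k·ln x + ln C, so regress ln y on ln x.
Σln x = 4.2485, Σ(ln x)² = 6.8573, Σln y = 0.5375, Σln x·ln y = 1.4654.
Equations: 6.8573·k + 4.2485·ln C = 1.4654;  4.2485·k + 4·ln C = 0.5375.
Slope k = (n·Σln x·ln y − Σln x·Σln y)/(n·Σ(ln x)² − (Σln x)²) = (4·1.4654 − 4.2485·0.5375)/9.3795 = 0.38146; ln C = (Σln y − k·Σln x)/n = -0.27078.

k = 0.3815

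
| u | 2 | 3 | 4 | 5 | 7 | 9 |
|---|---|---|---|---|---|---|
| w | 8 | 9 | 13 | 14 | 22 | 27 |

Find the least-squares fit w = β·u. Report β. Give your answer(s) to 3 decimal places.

Entries of XᵀX: Σu·u = 184.
For Xᵀw: Σu·w = 562.
So XᵀX·[β]ᵀ = Xᵀw: [[184]]·[β]ᵀ = [562]ᵀ.
β = 562/184 = 3.05435.

β = 3.054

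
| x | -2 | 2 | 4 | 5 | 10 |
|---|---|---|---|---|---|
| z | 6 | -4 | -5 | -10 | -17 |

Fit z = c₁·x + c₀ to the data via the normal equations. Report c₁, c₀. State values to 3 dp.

c₁ = -1.901, c₀ = 1.224

The normal system AᵀA·[c₁, c₀]ᵀ = Aᵀz is [[149, 19]; [19, 5]]·[c₁, c₀]ᵀ = [-260, -30]ᵀ.
Δ = 149·5 − 19² = 384.
c₁ = ((-260)·5 − 19·(-30))/384 = -365/192; c₀ = (149·(-30) − 19·(-260))/384 = 235/192.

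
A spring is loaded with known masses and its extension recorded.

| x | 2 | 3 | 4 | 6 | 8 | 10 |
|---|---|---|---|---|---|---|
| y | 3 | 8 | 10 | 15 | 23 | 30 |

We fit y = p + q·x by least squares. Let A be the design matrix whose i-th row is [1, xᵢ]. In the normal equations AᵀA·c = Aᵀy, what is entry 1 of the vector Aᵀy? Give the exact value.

89

Entry 1 ↔ basis 1, so (Aᵀy)_{1} = Σᵢ yᵢ = (1)·(3) + (1)·(8) + (1)·(10) + (1)·(15) + (1)·(23) + (1)·(30) = 89.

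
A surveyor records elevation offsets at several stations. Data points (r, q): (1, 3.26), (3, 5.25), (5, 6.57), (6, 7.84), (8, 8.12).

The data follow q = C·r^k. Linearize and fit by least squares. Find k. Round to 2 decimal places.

Taking logs, ln q = k·ln r + ln C, so regress ln q on ln r.
AᵀA = [[11.3317, 6.5793]; [6.5793, 5]], rhs = [12.8962, 8.8760]ᵀ  (here Σln r = 6.5793, Σ(ln r)² = 11.3317, Σln q = 8.8760, Σln r·ln q = 12.8962).
Solving (det = 13.3720): k = 0.45494, ln C = 1.17657.

k = 0.45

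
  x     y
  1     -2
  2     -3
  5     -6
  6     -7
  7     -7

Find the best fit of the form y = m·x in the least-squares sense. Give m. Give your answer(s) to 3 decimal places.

Entries of AᵀA: Σx·x = 115.
For Aᵀy: Σx·y = -129.
m = (-129)/115 = -1.12174.

m = -1.122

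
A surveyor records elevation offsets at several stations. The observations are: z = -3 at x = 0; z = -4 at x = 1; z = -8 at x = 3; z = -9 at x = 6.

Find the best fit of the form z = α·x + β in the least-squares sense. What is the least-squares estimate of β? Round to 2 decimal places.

β = -3.38

From the data, Σx·x = 46, Σx = 10, Σ1 = 4.
And Σx·z = -82, Σz = -24.
Eliminating β: 4·(row 1) − 10·(row 2) gives 84·α = 4·(-82) − 10·(-24) = -88, so α = -22/21.
Then β = ((-24) − 10·(-22/21))/4 = -71/21.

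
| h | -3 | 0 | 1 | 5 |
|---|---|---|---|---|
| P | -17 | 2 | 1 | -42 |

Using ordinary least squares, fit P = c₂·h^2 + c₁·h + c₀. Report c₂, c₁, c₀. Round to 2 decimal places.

c₂ = -1.90, c₁ = 0.68, c₀ = 2.11

Forming AᵀA = [[707, 99, 35]; [99, 35, 3]; [35, 3, 4]] and AᵀP = [-1202, -158, -56]ᵀ gives AᵀA·[c₂, c₁, c₀]ᵀ = AᵀP.
Row-reducing yields c₂ = -14879/7832, c₁ = 5311/7832, c₀ = 2070/979.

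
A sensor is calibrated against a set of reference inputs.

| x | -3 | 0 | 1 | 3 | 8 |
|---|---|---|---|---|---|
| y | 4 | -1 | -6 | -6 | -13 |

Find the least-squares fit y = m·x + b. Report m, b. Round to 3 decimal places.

With design matrix A, AᵀA = [[83, 9]; [9, 5]] and Aᵀy = [-140, -22]ᵀ.
det = 83·5 − 9² = 334.
m = ((-140)·5 − 9·(-22))/334 = -251/167; b = (83·(-22) − 9·(-140))/334 = -283/167.

m = -1.503, b = -1.695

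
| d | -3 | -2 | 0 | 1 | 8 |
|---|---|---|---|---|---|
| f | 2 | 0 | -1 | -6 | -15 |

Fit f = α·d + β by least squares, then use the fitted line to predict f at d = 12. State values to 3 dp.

f̂ = -21.369

From the data, Σd·d = 78, Σd = 4, Σ1 = 5.
For Xᵀf: Σd·f = -132, Σf = -20.
Determinant 78·5 − 4² = 374.
α = ((-132)·5 − 4·(-20))/374 = -290/187; β = (78·(-20) − 4·(-132))/374 = -516/187.
At d = 12: f̂ = (-290/187)·(12) + (-516/187)·(1) = -3996/187.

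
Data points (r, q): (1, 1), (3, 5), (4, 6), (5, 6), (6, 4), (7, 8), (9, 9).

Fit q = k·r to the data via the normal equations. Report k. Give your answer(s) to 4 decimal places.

With design matrix A, AᵀA = [[217]] and Aᵀq = [231]ᵀ.
Hence k = 231 / 217 ≈ 1.06452.

k = 1.0645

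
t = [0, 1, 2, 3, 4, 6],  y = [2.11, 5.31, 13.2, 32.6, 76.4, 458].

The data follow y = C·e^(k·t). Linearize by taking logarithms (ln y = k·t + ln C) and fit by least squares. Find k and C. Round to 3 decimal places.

Linearized form: ln y = k·t + ln C. From the 6 transformed points,
Σt = 16.0000, Σ(t)² = 66.0000, Σln y = 18.9437, Σt·ln y = 71.3881.
Equations: 66.0000·k + 16.0000·ln C = 71.3881;  16.0000·k + 6·ln C = 18.9437.
Slope k = (n·Σt·ln y − Σt·Σln y)/(n·Σ(t)² − (Σt)²) = (6·71.3881 − 16.0000·18.9437)/140.0000 = 0.89450; ln C = (Σln y − k·Σt)/n = 0.77194, so C = exp(0.77194) = 2.16396.

k = 0.895, C = 2.164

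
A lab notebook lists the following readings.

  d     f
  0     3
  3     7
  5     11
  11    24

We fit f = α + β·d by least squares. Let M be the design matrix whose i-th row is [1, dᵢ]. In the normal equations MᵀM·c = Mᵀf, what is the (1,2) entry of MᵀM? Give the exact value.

19

Row 1 ↔ basis 1, column 2 ↔ basis d, so (MᵀM)_{1,2} = Σᵢ d = (1)·(0) + (1)·(3) + (1)·(5) + (1)·(11) = 19.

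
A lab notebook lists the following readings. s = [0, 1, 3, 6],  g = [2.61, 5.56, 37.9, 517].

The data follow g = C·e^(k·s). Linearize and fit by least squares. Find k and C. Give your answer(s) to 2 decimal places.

k = 0.89, C = 2.49

Let Y = ln g. Fitting Y = k·s + ln C by least squares:
Over the data: Σs = 10.0000, Σ(s)² = 46.0000, Σln g = 12.5579, Σs·ln g = 50.1087.
Normal system: [[46.0000, 10.0000]; [10.0000, 4]]·[k, ln C]ᵀ = [50.1087, 12.5579]ᵀ.
Solving (det = 84.0000): k = 0.89114, ln C = 0.91165, so C = exp(0.91165) = 2.48841.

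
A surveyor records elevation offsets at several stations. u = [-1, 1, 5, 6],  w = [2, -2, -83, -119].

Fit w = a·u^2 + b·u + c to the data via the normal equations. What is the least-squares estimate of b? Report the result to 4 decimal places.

b = -1.9140

AᵀA·[a, b, c]ᵀ = Aᵀw reads: 1923·a + 341·b + 63·c = -6359;  341·a + 63·b + 11·c = -1133;  63·a + 11·b + 4·c = -202.
(Σu^2·u^2 = 1923, Σu^2·u = 341, Σu^2 = 63, Σu·u = 63, Σu = 11, Σ1 = 4, Σu^2·w = -6359, Σu·w = -1133, Σw = -202.)
Row-reducing yields a = -14375/4684, b = -8965/4684, c = 7259/2342.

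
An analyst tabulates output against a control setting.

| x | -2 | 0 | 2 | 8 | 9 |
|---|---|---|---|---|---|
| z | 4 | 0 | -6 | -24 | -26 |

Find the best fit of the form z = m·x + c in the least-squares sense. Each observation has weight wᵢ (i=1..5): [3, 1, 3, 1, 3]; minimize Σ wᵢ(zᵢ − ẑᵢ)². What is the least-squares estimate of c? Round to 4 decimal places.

The normal system AᵀWA·[m, c]ᵀ = AᵀWz is [[331, 35]; [35, 11]]·[m, c]ᵀ = [-954, -108]ᵀ.
Δ = 331·11 − 35² = 2416.
m = ((-954)·11 − 35·(-108))/2416 = -3357/1208; c = (331·(-108) − 35·(-954))/2416 = -1179/1208.

c = -0.9760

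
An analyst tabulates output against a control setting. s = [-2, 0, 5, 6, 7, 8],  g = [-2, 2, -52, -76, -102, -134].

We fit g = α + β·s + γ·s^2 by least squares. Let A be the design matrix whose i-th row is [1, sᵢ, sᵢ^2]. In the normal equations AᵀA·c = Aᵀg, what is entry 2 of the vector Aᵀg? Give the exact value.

Entry 2 ↔ basis s, so (Aᵀg)_{2} = Σᵢ (s)·gᵢ = (-2)·(-2) + (0)·(2) + (5)·(-52) + (6)·(-76) + (7)·(-102) + (8)·(-134) = -2498.

-2498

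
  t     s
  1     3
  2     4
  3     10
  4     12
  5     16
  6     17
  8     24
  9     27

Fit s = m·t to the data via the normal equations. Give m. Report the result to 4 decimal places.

m = 2.9915

From the data, Σt·t = 236.
Moment sums: Σt·s = 706.
Hence m = 706 / 236 ≈ 2.99153.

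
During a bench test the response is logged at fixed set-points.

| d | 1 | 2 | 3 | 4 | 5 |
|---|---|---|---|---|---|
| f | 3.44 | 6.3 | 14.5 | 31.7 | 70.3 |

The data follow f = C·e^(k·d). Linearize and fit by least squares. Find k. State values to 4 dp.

k = 0.7650

Linearized form: ln f = k·d + ln C. From the 5 transformed points,
Σd = 15.0000, Σ(d)² = 55.0000, Σln f = 13.4593, Σd·ln f = 48.0281.
Normal system: [[55.0000, 15.0000]; [15.0000, 5]]·[k, ln C]ᵀ = [48.0281, 13.4593]ᵀ.
Slope k = (n·Σd·ln f − Σd·Σln f)/(n·Σ(d)² − (Σd)²) = (5·48.0281 − 15.0000·13.4593)/50.0000 = 0.76504; ln C = (Σln f − k·Σd)/n = 0.39674.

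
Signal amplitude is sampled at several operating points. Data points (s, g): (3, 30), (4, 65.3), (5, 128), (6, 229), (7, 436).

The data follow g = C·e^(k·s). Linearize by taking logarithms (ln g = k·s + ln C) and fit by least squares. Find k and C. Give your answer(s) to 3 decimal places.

Let Y = ln g. Fitting Y = k·s + ln C by least squares:
XᵀX = [[135.0000, 25.0000]; [25.0000, 5]], rhs = [126.3255, 23.9436]ᵀ  (here Σs = 25.0000, Σ(s)² = 135.0000, Σln g = 23.9436, Σs·ln g = 126.3255).
Solving (det = 50.0000): k = 0.66076, ln C = 1.48491, so C = exp(1.48491) = 4.41455.

k = 0.661, C = 4.415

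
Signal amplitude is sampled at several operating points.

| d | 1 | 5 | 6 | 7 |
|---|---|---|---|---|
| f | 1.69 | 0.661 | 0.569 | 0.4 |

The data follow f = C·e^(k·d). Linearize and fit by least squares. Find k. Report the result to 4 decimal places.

With ln fᵢ as the transformed response and dᵢ as the regressor:
AᵀA = [[111.0000, 19.0000]; [19.0000, 4]], rhs = [-11.3426, -1.3694]ᵀ  (here Σd = 19.0000, Σ(d)² = 111.0000, Σln f = -1.3694, Σd·ln f = -11.3426).
Δ = 111.0000·4 − (19.0000)² = 83.0000; k = (-11.3426·4 − 19.0000·-1.3694)/83.0000 = -0.23314, ln C = (111.0000·-1.3694 − 19.0000·-11.3426)/83.0000 = 0.76507.

k = -0.2331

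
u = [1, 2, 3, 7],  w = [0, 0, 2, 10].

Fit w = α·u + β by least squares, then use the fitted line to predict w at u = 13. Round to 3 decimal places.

ŵ = 20.386

MᵀM·[α, β]ᵀ = Mᵀw reads: 63·α + 13·β = 76;  13·α + 4·β = 12.
(Σu·u = 63, Σu = 13, Σ1 = 4, Σu·w = 76, Σw = 12.)
Eliminating β: 4·(row 1) − 13·(row 2) gives 83·α = 4·76 − 13·12 = 148, so α = 148/83.
Then β = (12 − 13·(148/83))/4 = -232/83.
At u = 13: ŵ = (148/83)·(13) + (-232/83)·(1) = 1692/83.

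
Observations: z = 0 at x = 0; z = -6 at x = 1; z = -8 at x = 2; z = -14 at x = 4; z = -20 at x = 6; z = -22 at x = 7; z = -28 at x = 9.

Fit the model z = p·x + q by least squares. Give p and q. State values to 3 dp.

p = -2.962, q = -1.731

Forming MᵀM = [[187, 29]; [29, 7]] and Mᵀz = [-604, -98]ᵀ gives MᵀM·[p, q]ᵀ = Mᵀz.
Δ = 187·7 − 29² = 468.
p = ((-604)·7 − 29·(-98))/468 = -77/26; q = (187·(-98) − 29·(-604))/468 = -45/26.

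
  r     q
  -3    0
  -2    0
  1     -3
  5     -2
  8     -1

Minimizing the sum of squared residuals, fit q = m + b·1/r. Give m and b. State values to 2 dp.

m = -0.99, b = -2.14

Compute the Gram sums: Σ1 = 5, Σ1/r = 59/120, Σ1/r·1/r = 20401/14400.
And Σq = -6, Σ1/r·q = -141/40.
Δ = 5·(20401/14400) − (59/120)² = 24631/3600.
m = ((-6)·(20401/14400) − (59/120)·(-141/40))/(24631/3600) = -97449/98524; b = (5·(-141/40) − (59/120)·(-6))/(24631/3600) = -52830/24631.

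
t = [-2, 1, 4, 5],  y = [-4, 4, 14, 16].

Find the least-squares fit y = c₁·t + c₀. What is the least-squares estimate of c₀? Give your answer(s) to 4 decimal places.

AᵀA·[c₁, c₀]ᵀ = Aᵀy reads: 46·c₁ + 8·c₀ = 148;  8·c₁ + 4·c₀ = 30.
(Σt·t = 46, Σt = 8, Σ1 = 4, Σt·y = 148, Σy = 30.)
Eliminating c₀: 4·(row 1) − 8·(row 2) gives 120·c₁ = 4·148 − 8·30 = 352, so c₁ = 44/15.
Then c₀ = (30 − 8·(44/15))/4 = 49/30.

c₀ = 1.6333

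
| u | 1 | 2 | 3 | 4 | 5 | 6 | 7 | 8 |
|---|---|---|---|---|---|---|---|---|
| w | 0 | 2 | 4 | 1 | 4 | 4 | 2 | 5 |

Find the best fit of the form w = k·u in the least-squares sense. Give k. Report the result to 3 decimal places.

k = 0.578

From the data, Σu·u = 204.
Moment sums: Σu·w = 118.
Hence k = 118 / 204 ≈ 0.578431.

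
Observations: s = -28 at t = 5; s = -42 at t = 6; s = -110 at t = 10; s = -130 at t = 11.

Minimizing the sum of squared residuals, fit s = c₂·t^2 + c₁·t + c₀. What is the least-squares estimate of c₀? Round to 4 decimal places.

c₀ = 24.0000

Normal-equation sums: Σt^2·t^2 = 26562, Σt^2·t = 2672, Σt^2 = 282, Σt·t = 282, Σt = 32, Σ1 = 4.
And Σt^2·s = -28942, Σt·s = -2922, Σs = -310.
Normal equations: [[26562, 2672, 282]; [2672, 282, 32]; [282, 32, 4]]·[c₂, c₁, c₀]ᵀ = [-28942, -2922, -310]ᵀ.
Row-reducing yields c₂ = -3/5, c₁ = -37/5, c₀ = 24.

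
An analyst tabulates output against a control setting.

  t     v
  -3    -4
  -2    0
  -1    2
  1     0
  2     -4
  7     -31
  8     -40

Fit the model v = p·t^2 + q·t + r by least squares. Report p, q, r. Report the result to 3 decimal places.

p = -0.573, q = -0.521, r = 0.703

Sums needed: Σt^2·t^2 = 6612, Σt^2·t = 828, Σt^2 = 132, Σt·t = 132, Σt = 12, Σ1 = 7.
Right-hand side: Σt^2·v = -4129, Σt·v = -535, Σv = -77.
Inverting the 3×3 Gram matrix, [p, q, r]ᵀ = [-313/546, -569/1092, 64/91]ᵀ.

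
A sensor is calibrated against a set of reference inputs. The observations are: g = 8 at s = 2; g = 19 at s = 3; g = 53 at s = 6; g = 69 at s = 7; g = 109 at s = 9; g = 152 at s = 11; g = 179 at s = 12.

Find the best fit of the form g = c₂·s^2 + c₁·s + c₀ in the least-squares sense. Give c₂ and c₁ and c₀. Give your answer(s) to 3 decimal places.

c₂ = 0.963, c₁ = 3.483, c₀ = -1.794

Compute the Gram sums: Σs^2·s^2 = 45732, Σs^2·s = 4382, Σs^2 = 444, Σs·s = 444, Σs = 50, Σ1 = 7.
Moment sums: Σs^2·g = 58489, Σs·g = 5675, Σg = 589.
Normal equations: [[45732, 4382, 444]; [4382, 444, 50]; [444, 50, 7]]·[c₂, c₁, c₀]ᵀ = [58489, 5675, 589]ᵀ.
Solving the 3×3 system (Gaussian elimination) gives c₂ = 10741/11158, c₁ = 738413/212002, c₀ = -190182/106001.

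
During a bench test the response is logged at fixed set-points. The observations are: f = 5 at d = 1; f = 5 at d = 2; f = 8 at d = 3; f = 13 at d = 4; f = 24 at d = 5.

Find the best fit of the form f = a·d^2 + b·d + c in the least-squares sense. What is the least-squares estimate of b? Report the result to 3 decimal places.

Compute the Gram sums: Σd^2·d^2 = 979, Σd^2·d = 225, Σd^2 = 55, Σd·d = 55, Σd = 15, Σ1 = 5.
For Aᵀf: Σd^2·f = 905, Σd·f = 211, Σf = 55.
Normal equations: [[979, 225, 55]; [225, 55, 15]; [55, 15, 5]]·[a, b, c]ᵀ = [905, 211, 55]ᵀ.
Solving the 3×3 system (Gaussian elimination) gives a = 12/7, b = -199/35, c = 46/5.

b = -5.686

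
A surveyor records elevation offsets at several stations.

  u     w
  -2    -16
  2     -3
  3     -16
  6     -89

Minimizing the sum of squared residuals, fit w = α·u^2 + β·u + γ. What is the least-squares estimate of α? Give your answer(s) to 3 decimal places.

α = -3.071

The normal equations are: 1409·α + 243·β + 53·γ = -3424;  243·α + 53·β + 9·γ = -556;  53·α + 9·β + 4·γ = -124.
(Σu^2·u^2 = 1409, Σu^2·u = 243, Σu^2 = 53, Σu·u = 53, Σu = 9, Σ1 = 4, Σu^2·w = -3424, Σu·w = -556, Σw = -124.)
Inverting the 3×3 Gram matrix, [α, β, γ]ᵀ = [-24049/7832, 2239/712, 10221/3916]ᵀ.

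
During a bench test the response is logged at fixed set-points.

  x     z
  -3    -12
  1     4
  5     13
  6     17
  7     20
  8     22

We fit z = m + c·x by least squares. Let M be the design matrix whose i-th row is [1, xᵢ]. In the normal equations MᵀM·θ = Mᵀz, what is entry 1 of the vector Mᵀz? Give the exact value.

Entry 1 ↔ basis 1, so (Mᵀz)_{1} = Σᵢ zᵢ = (1)·(-12) + (1)·(4) + (1)·(13) + (1)·(17) + (1)·(20) + (1)·(22) = 64.

64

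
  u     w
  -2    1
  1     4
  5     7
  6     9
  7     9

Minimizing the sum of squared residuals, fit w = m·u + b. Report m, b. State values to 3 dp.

Forming AᵀA = [[115, 17]; [17, 5]] and Aᵀw = [154, 30]ᵀ gives AᵀA·[m, b]ᵀ = Aᵀw.
Δ = 115·5 − 17² = 286.
m = (154·5 − 17·30)/286 = 10/11; b = (115·30 − 17·154)/286 = 32/11.

m = 0.909, b = 2.909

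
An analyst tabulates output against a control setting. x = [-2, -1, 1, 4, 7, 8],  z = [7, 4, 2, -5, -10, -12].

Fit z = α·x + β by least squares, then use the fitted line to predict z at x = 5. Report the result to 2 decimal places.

ẑ = -6.38

From the data, Σx·x = 135, Σx = 17, Σ1 = 6.
And Σx·z = -202, Σz = -14.
AᵀA·[α, β]ᵀ = Aᵀz becomes [[135, 17]; [17, 6]]·[α, β]ᵀ = [-202, -14]ᵀ.
Eliminating β: 6·(row 1) − 17·(row 2) gives 521·α = 6·(-202) − 17·(-14) = -974, so α = -974/521.
Then β = ((-14) − 17·(-974/521))/6 = 1544/521.
At x = 5: ẑ = (-974/521)·(5) + (1544/521)·(1) = -3326/521.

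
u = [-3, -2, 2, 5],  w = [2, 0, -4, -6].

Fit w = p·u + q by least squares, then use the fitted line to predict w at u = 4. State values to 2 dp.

ŵ = -5.41

Forming AᵀA = [[42, 2]; [2, 4]] and Aᵀw = [-44, -8]ᵀ gives AᵀA·[p, q]ᵀ = Aᵀw.
Eliminating q: 4·(row 1) − 2·(row 2) gives 164·p = 4·(-44) − 2·(-8) = -160, so p = -40/41.
Then q = ((-8) − 2·(-40/41))/4 = -62/41.
At u = 4: ŵ = (-40/41)·(4) + (-62/41)·(1) = -222/41.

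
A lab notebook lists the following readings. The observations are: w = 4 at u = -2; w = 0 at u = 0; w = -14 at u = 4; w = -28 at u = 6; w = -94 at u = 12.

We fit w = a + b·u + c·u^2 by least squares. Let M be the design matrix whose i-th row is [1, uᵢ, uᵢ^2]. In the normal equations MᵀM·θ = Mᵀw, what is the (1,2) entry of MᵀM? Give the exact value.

Row 1 ↔ basis 1, column 2 ↔ basis u, so (MᵀM)_{1,2} = Σᵢ u = (1)·(-2) + (1)·(0) + (1)·(4) + (1)·(6) + (1)·(12) = 20.

20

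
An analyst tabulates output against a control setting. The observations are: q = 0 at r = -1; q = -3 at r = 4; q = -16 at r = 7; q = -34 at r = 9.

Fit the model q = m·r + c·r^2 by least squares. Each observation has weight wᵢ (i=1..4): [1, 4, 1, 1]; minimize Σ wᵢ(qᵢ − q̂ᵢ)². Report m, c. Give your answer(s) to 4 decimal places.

From the data, Σwᵢ·r·r = 195, Σwᵢ·r·r^2 = 1327, Σwᵢ·r^2·r^2 = 9987.
Moment sums: Σwᵢ·r·q = -466, Σwᵢ·r^2·q = -3730.
MᵀWM·[m, c]ᵀ = MᵀWq becomes [[195, 1327]; [1327, 9987]]·[m, c]ᵀ = [-466, -3730]ᵀ.
Eliminating c: 9987·(row 1) − 1327·(row 2) gives 186536·m = 9987·(-466) − 1327·(-3730) = 295768, so m = 36971/23317.
Then c = ((-3730) − 1327·(36971/23317))/9987 = -13621/23317.

m = 1.5856, c = -0.5842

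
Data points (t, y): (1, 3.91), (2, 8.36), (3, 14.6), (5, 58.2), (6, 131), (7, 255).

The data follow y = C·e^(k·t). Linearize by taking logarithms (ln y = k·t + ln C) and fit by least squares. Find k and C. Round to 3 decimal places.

k = 0.694, C = 1.949

Let Y = ln y. Fitting Y = k·t + ln C by least squares:
Σt = 24.0000, Σ(t)² = 124.0000, Σln y = 20.6484, Σt·ln y = 102.0130.
Equations: 124.0000·k + 24.0000·ln C = 102.0130;  24.0000·k + 6·ln C = 20.6484.
Solving (det = 168.0000): k = 0.69355, ln C = 0.66718, so C = exp(0.66718) = 1.94873.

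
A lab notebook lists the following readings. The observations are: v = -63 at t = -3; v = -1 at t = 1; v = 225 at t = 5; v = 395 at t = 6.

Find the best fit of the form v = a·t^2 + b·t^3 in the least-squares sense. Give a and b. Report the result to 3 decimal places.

Normal-equation sums: Σt^2·t^2 = 2003, Σt^2·t^3 = 10659, Σt^3·t^3 = 63011.
And Σt^2·v = 19277, Σt^3·v = 115145.
So XᵀX·[a, b]ᵀ = Xᵀv: [[2003, 10659]; [10659, 63011]]·[a, b]ᵀ = [19277, 115145]ᵀ.
det = 2003·63011 − 10659² = 12596752.
a = (19277·63011 − 10659·115145)/12596752 = -452411/449884; b = (2003·115145 − 10659·19277)/12596752 = 898639/449884.

a = -1.006, b = 1.997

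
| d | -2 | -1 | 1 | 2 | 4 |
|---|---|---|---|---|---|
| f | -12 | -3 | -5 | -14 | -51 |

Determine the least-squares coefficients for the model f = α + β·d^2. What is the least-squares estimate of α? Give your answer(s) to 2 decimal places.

α = -0.67

Compute the Gram sums: Σ1 = 5, Σd^2 = 26, Σd^2·d^2 = 290.
And Σf = -85, Σd^2·f = -928.
det = 5·290 − 26² = 774.
α = ((-85)·290 − 26·(-928))/774 = -29/43; β = (5·(-928) − 26·(-85))/774 = -135/43.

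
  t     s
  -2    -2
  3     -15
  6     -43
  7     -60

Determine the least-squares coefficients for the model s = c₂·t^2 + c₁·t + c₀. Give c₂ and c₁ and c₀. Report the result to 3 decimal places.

Normal-equation sums: Σt^2·t^2 = 3794, Σt^2·t = 578, Σt^2 = 98, Σt·t = 98, Σt = 14, Σ1 = 4.
And Σt^2·s = -4631, Σt·s = -719, Σs = -120.
Inverting the 3×3 Gram matrix, [c₂, c₁, c₀]ᵀ = [-2099/2172, -3187/2172, -215/181]ᵀ.

c₂ = -0.966, c₁ = -1.467, c₀ = -1.188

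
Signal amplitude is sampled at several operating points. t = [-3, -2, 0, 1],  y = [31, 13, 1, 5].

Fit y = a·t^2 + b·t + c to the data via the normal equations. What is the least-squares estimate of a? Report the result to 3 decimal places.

a = 3.667

Sums needed: Σt^2·t^2 = 98, Σt^2·t = -34, Σt^2 = 14, Σt·t = 14, Σt = -4, Σ1 = 4.
And Σt^2·y = 336, Σt·y = -114, Σy = 50.
Normal equations: [[98, -34, 14]; [-34, 14, -4]; [14, -4, 4]]·[a, b, c]ᵀ = [336, -114, 50]ᵀ.
Inverting the 3×3 Gram matrix, [a, b, c]ᵀ = [11/3, 14/15, 3/5]ᵀ.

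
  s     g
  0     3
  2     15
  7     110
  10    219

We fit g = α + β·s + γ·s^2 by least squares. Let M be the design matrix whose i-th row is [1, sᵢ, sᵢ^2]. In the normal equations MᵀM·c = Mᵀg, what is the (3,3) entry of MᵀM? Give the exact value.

12417

Row 3 ↔ basis s^2, column 3 ↔ basis s^2, so (MᵀM)_{3,3} = Σᵢ (s^2)·(s^2) = (0)·(0) + (4)·(4) + (49)·(49) + (100)·(100) = 12417.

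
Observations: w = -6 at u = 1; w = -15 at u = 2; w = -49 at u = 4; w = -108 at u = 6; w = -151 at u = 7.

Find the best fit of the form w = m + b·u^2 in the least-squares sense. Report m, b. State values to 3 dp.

Sums needed: Σ1 = 5, Σu^2 = 106, Σu^2·u^2 = 3970.
For Aᵀw: Σw = -329, Σu^2·w = -12137.
Normal equations: [[5, 106]; [106, 3970]]·[m, b]ᵀ = [-329, -12137]ᵀ.
Determinant 5·3970 − 106² = 8614.
m = ((-329)·3970 − 106·(-12137))/8614 = -9804/4307; b = (5·(-12137) − 106·(-329))/8614 = -25811/8614.

m = -2.276, b = -2.996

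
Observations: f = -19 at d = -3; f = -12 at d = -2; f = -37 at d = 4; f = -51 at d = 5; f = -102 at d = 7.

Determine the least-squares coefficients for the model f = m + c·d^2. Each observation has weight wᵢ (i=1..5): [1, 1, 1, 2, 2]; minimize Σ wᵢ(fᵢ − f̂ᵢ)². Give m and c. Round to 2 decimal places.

m = -2.32, c = -2.02

AᵀWA·[m, c]ᵀ = AᵀWf reads: 7·m + 177·c = -374;  177·m + 6405·c = -13357.
Eliminating c: 6405·(row 1) − 177·(row 2) gives 13506·m = 6405·(-374) − 177·(-13357) = -31281, so m = -10427/4502.
Then c = ((-13357) − 177·(-10427/4502))/6405 = -27301/13506.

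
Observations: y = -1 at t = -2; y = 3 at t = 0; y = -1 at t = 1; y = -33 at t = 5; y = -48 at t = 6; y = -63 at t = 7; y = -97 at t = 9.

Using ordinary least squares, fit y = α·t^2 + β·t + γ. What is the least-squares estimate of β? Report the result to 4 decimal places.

With design matrix M, MᵀM = [[10900, 1406, 196]; [1406, 196, 26]; [196, 26, 7]] and Mᵀy = [-13502, -1766, -240]ᵀ.
Row-reducing yields α = -1217/1173, β = -673/391, γ = 1358/1173.

β = -1.7212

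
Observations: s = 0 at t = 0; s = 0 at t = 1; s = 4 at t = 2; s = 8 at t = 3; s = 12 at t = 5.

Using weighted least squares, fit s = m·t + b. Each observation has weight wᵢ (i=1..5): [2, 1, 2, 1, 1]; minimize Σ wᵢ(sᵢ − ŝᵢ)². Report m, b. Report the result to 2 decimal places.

m = 2.55, b = -0.73

From the data, Σwᵢ·t·t = 43, Σwᵢ·t = 13, Σwᵢ·1 = 7.
For XᵀWs: Σwᵢ·t·s = 100, Σwᵢ·s = 28.
XᵀWX·[m, b]ᵀ = XᵀWs becomes [[43, 13]; [13, 7]]·[m, b]ᵀ = [100, 28]ᵀ.
Eliminating b: 7·(row 1) − 13·(row 2) gives 132·m = 7·100 − 13·28 = 336, so m = 28/11.
Then b = (28 − 13·(28/11))/7 = -8/11.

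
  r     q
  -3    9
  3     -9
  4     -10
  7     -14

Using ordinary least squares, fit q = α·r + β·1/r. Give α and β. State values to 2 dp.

α = -1.78, β = -11.10

Compute the Gram sums: Σr·r = 83, Σr·1/r = 4, Σ1/r·1/r = 2153/7056.
For Aᵀq: Σr·q = -192, Σ1/r·q = -21/2.
Eliminating β: (2153/7056)·(row 1) − 4·(row 2) gives (65803/7056)·α = (2153/7056)·(-192) − 4·(-21/2) = -2438/147, so α = -5088/2861.
Then β = ((-21/2) − 4·(-5088/2861))/(2153/7056) = -31752/2861.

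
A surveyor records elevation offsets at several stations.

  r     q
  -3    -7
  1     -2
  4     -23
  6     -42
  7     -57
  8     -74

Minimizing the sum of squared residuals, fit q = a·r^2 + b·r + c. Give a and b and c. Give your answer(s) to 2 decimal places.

a = -1.00, b = -1.04, c = -0.89

From the data, Σr^2·r^2 = 8131, Σr^2·r = 1109, Σr^2 = 175, Σr·r = 175, Σr = 23, Σ1 = 6.
Right-hand side: Σr^2·q = -9474, Σr·q = -1316, Σq = -205.
So XᵀX·[a, b, c]ᵀ = Xᵀq: [[8131, 1109, 175]; [1109, 175, 23]; [175, 23, 6]]·[a, b, c]ᵀ = [-9474, -1316, -205]ᵀ.
Solving the 3×3 system (Gaussian elimination) gives a = -1525/1518, b = -143/138, c = -226/253.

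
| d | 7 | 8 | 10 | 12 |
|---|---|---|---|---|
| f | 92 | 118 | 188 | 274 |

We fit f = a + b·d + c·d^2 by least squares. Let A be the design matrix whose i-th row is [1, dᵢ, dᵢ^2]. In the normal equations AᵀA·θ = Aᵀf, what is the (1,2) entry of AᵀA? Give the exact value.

Row 1 ↔ basis 1, column 2 ↔ basis d, so (AᵀA)_{1,2} = Σᵢ d = (1)·(7) + (1)·(8) + (1)·(10) + (1)·(12) = 37.

37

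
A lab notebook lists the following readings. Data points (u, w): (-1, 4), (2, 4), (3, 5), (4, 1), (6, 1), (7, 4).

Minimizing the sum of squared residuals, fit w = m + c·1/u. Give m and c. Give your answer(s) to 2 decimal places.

m = 3.19, c = -0.41

Forming XᵀX = [[6, 11/28]; [11/28, 10385/7056]] and Xᵀw = [19, 55/84]ᵀ gives XᵀX·[m, c]ᵀ = Xᵀw.
Eliminating c: (10385/7056)·(row 1) − (11/28)·(row 2) gives (20407/2352)·m = (10385/7056)·19 − (11/28)·(55/84) = 48875/1764, so m = 195500/61221.
Then c = ((55/84) − (11/28)·(195500/61221))/(10385/7056) = -8316/20407.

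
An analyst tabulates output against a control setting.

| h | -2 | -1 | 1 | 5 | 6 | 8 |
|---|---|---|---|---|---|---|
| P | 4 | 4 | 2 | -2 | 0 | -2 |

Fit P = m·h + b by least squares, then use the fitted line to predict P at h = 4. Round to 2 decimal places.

P̂ = 0.25

Compute the Gram sums: Σh·h = 131, Σh = 17, Σ1 = 6.
And Σh·P = -36, ΣP = 6.
AᵀA·[m, b]ᵀ = AᵀP becomes [[131, 17]; [17, 6]]·[m, b]ᵀ = [-36, 6]ᵀ.
det = 131·6 − 17² = 497.
m = ((-36)·6 − 17·6)/497 = -318/497; b = (131·6 − 17·(-36))/497 = 1398/497.
At h = 4: P̂ = (-318/497)·(4) + (1398/497)·(1) = 18/71.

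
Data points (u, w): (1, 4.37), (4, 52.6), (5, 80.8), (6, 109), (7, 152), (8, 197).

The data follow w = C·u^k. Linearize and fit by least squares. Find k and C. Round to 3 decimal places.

k = 1.822, C = 4.315

With ln wᵢ as the transformed response and ln uᵢ as the regressor:
Sums: Σln u = 8.8128, Σ(ln u)² = 15.8331, Σln w = 24.8279, Σln u·ln w = 41.7300.
Normal system: [[15.8331, 8.8128]; [8.8128, 6]]·[k, ln C]ᵀ = [41.7300, 24.8279]ᵀ.
Solving (det = 17.3327): k = 1.82175, ln C = 1.46219, so C = exp(1.46219) = 4.31539.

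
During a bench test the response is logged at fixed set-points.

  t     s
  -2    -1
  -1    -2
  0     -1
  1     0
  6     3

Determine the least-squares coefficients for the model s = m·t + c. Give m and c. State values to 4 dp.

m = 0.5876, c = -0.6701

Entries of XᵀX: Σt·t = 42, Σt = 4, Σ1 = 5.
Moment sums: Σt·s = 22, Σs = -1.
Normal equations: [[42, 4]; [4, 5]]·[m, c]ᵀ = [22, -1]ᵀ.
Determinant 42·5 − 4² = 194.
m = (22·5 − 4·(-1))/194 = 57/97; c = (42·(-1) − 4·22)/194 = -65/97.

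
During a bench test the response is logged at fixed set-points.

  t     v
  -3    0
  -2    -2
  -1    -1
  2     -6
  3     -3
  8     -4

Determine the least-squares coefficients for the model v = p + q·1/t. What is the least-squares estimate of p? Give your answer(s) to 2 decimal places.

The normal system XᵀX·[p, q]ᵀ = Xᵀv is [[6, -7/8]; [-7/8, 1001/576]]·[p, q]ᵀ = [-16, -5/2]ᵀ.
Determinant 6·(1001/576) − (-7/8)² = 1855/192.
p = ((-16)·(1001/576) − (-7/8)·(-5/2))/(1855/192) = -2468/795; q = (6·(-5/2) − (-7/8)·(-16))/(1855/192) = -5568/1855.

p = -3.10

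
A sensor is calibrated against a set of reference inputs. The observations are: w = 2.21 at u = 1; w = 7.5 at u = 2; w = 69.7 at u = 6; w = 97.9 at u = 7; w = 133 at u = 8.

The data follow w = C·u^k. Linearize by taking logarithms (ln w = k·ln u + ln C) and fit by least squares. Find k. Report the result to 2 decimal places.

k = 1.98

Taking logs, ln w = k·ln u + ln C, so regress ln w on ln u.
Σln u = 6.5103, Σ(ln u)² = 11.8015, Σln w = 16.5264, Σln u·ln w = 28.0904.
Equations: 11.8015·k + 6.5103·ln C = 28.0904;  6.5103·k + 5·ln C = 16.5264.
Solving (det = 16.6240): k = 1.97670, ln C = 0.73151.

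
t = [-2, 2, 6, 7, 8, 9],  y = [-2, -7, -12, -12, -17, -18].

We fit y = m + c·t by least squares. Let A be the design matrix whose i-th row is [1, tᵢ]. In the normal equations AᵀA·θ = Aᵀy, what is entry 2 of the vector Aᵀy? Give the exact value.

Entry 2 ↔ basis t, so (Aᵀy)_{2} = Σᵢ (t)·yᵢ = (-2)·(-2) + (2)·(-7) + (6)·(-12) + (7)·(-12) + (8)·(-17) + (9)·(-18) = -464.

-464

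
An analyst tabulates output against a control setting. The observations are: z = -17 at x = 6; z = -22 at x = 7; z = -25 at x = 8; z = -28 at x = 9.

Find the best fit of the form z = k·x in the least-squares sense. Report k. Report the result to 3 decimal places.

Entries of AᵀA: Σx·x = 230.
And Σx·z = -708.
So AᵀA·[k]ᵀ = Aᵀz: [[230]]·[k]ᵀ = [-708]ᵀ.
k = (-708)/230 = -3.07826.

k = -3.078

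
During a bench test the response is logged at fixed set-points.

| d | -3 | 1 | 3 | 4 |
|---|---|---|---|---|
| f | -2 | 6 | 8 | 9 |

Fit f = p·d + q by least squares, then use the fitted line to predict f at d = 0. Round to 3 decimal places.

Forming AᵀA = [[35, 5]; [5, 4]] and Aᵀf = [72, 21]ᵀ gives AᵀA·[p, q]ᵀ = Aᵀf.
Determinant 35·4 − 5² = 115.
p = (72·4 − 5·21)/115 = 183/115; q = (35·21 − 5·72)/115 = 75/23.
At d = 0: f̂ = (183/115)·(0) + (75/23)·(1) = 75/23.

f̂ = 3.261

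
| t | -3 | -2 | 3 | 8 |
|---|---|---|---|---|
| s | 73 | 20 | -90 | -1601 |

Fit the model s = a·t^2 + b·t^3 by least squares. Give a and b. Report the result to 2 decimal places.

From the data, Σt^2·t^2 = 4274, Σt^2·t^3 = 32736, Σt^3·t^3 = 263666.
Right-hand side: Σt^2·s = -102537, Σt^3·s = -824273.
So AᵀA·[a, b]ᵀ = Aᵀs: [[4274, 32736]; [32736, 263666]]·[a, b]ᵀ = [-102537, -824273]ᵀ.
Δ = 4274·263666 − 32736² = 55262788.
a = ((-102537)·263666 − 32736·(-824273))/55262788 = -26059857/27631394; b = (4274·(-824273) − 32736·(-102537))/55262788 = -83145785/27631394.

a = -0.94, b = -3.01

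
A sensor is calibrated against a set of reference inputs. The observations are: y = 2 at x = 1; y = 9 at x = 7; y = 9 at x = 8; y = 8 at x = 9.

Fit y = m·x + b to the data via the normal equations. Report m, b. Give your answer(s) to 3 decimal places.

From the data, Σx·x = 195, Σx = 25, Σ1 = 4.
Right-hand side: Σx·y = 209, Σy = 28.
Δ = 195·4 − 25² = 155.
m = (209·4 − 25·28)/155 = 136/155; b = (195·28 − 25·209)/155 = 47/31.

m = 0.877, b = 1.516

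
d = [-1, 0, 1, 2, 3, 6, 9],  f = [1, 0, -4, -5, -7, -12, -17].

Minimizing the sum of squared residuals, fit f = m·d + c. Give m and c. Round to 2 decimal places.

XᵀX·[m, c]ᵀ = Xᵀf reads: 132·m + 20·c = -261;  20·m + 7·c = -44.
Eliminating c: 7·(row 1) − 20·(row 2) gives 524·m = 7·(-261) − 20·(-44) = -947, so m = -947/524.
Then c = ((-44) − 20·(-947/524))/7 = -147/131.

m = -1.81, c = -1.12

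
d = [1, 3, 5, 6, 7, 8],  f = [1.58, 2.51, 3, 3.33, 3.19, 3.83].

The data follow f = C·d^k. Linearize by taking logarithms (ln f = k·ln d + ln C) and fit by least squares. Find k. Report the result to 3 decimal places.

k = 0.399

With ln fᵢ as the transformed response and ln dᵢ as the regressor:
Σln d = 8.5252, Σ(ln d)² = 15.1183, Σln f = 6.1822, Σln d·ln f = 9.9843.
Equations: 15.1183·k + 8.5252·ln C = 9.9843;  8.5252·k + 6·ln C = 6.1822.
Solving (det = 18.0313): k = 0.39941, ln C = 0.46286.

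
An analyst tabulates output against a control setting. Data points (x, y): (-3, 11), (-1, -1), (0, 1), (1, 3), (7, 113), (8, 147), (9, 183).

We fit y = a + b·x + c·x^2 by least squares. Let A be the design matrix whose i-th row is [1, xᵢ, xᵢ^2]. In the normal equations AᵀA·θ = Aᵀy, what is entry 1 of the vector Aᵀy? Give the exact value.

Entry 1 ↔ basis 1, so (Aᵀy)_{1} = Σᵢ yᵢ = (1)·(11) + (1)·(-1) + (1)·(1) + (1)·(3) + (1)·(113) + (1)·(147) + (1)·(183) = 457.

457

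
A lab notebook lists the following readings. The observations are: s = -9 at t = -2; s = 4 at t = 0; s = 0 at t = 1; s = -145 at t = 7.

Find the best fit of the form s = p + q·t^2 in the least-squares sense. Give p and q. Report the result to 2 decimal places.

p = 3.39, q = -3.03

Setting ∂/∂p … = 0 gives: 4·p + 54·q = -150;  54·p + 2418·q = -7141.
(Σ1 = 4, Σt^2 = 54, Σt^2·t^2 = 2418, Σs = -150, Σt^2·s = -7141.)
Δ = 4·2418 − 54² = 6756.
p = ((-150)·2418 − 54·(-7141))/6756 = 3819/1126; q = (4·(-7141) − 54·(-150))/6756 = -5116/1689.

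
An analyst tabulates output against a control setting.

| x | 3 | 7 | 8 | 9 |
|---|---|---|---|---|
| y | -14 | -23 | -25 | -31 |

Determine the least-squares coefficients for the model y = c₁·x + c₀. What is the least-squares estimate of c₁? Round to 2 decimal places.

c₁ = -2.61

The normal equations are: 203·c₁ + 27·c₀ = -682;  27·c₁ + 4·c₀ = -93.
(Σx·x = 203, Σx = 27, Σ1 = 4, Σx·y = -682, Σy = -93.)
Eliminating c₀: 4·(row 1) − 27·(row 2) gives 83·c₁ = 4·(-682) − 27·(-93) = -217, so c₁ = -217/83.
Then c₀ = ((-93) − 27·(-217/83))/4 = -465/83.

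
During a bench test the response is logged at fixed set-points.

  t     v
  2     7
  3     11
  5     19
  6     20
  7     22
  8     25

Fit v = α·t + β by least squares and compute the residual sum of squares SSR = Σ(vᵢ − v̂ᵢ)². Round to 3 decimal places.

SSR = 6.708

From the data, Σt·t = 187, Σt = 31, Σ1 = 6.
For Mᵀv: Σt·v = 616, Σv = 104.
Δ = 187·6 − 31² = 161.
α = (616·6 − 31·104)/161 = 472/161; β = (187·104 − 31·616)/161 = 352/161.
Residuals: -169/161, 3/161, 347/161, 36/161, -114/161, -103/161; SSR = 1080/161.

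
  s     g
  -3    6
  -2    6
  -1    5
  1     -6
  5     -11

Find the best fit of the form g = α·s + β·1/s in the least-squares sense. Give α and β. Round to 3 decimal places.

α = -1.964, β = -3.491

Entries of AᵀA: Σs·s = 40, Σs·1/s = 5, Σ1/s·1/s = 2161/900.
Moment sums: Σs·g = -96, Σ1/s·g = -91/5.
AᵀA·[α, β]ᵀ = Aᵀg becomes [[40, 5]; [5, 2161/900]]·[α, β]ᵀ = [-96, -91/5]ᵀ.
Eliminating β: (2161/900)·(row 1) − 5·(row 2) gives (3197/45)·α = (2161/900)·(-96) − 5·(-91/5) = -10463/75, so α = -31389/15985.
Then β = ((-91/5) − 5·(-31389/15985))/(2161/900) = -11160/3197.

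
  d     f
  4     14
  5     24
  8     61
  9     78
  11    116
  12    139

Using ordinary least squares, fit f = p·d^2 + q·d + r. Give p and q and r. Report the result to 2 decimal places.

Compute the Gram sums: Σd^2·d^2 = 46915, Σd^2·d = 4489, Σd^2 = 451, Σd·d = 451, Σd = 49, Σ1 = 6.
For Mᵀf: Σd^2·f = 45098, Σd·f = 4310, Σf = 432.
Row-reducing yields p = 583/611, q = 787/3055, r = -5578/3055.

p = 0.95, q = 0.26, r = -1.83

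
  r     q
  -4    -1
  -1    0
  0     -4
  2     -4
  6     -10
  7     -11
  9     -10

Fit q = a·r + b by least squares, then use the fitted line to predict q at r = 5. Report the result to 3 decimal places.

q̂ = -7.781

From the data, Σr·r = 187, Σr = 19, Σ1 = 7.
And Σr·q = -231, Σq = -40.
Normal equations: [[187, 19]; [19, 7]]·[a, b]ᵀ = [-231, -40]ᵀ.
Determinant 187·7 − 19² = 948.
a = ((-231)·7 − 19·(-40))/948 = -857/948; b = (187·(-40) − 19·(-231))/948 = -3091/948.
At r = 5: q̂ = (-857/948)·(5) + (-3091/948)·(1) = -1844/237.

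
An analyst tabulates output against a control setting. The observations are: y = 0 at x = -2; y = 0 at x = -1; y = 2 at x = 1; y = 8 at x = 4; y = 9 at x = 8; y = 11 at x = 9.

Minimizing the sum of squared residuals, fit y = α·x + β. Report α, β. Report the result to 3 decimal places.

α = 1.030, β = 1.739

Compute the Gram sums: Σx·x = 167, Σx = 19, Σ1 = 6.
Right-hand side: Σx·y = 205, Σy = 30.
Eliminating β: 6·(row 1) − 19·(row 2) gives 641·α = 6·205 − 19·30 = 660, so α = 660/641.
Then β = (30 − 19·(660/641))/6 = 1115/641.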